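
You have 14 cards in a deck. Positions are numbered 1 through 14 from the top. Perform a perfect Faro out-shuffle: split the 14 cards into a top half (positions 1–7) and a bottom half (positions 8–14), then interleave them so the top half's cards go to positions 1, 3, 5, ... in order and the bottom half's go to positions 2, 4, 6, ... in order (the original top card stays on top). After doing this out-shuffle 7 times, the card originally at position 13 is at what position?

Track the card's position through each out-shuffle:
13 → 12 → 10 → 6 → 11 → 8 → 2 → 3

3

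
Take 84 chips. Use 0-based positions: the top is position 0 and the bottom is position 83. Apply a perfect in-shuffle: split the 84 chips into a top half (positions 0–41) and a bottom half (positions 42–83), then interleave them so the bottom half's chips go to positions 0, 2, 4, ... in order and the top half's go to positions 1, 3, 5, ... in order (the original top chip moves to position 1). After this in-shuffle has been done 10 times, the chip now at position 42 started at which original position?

31

Work backwards from position 42, undoing one in-shuffle at a time:
42 ← 63 ← 31 ← 15 ← 7 ← 3 ← 1 ← 0 ← 42 ← 63 ← 31
So the chip now at position 42 started at position 31.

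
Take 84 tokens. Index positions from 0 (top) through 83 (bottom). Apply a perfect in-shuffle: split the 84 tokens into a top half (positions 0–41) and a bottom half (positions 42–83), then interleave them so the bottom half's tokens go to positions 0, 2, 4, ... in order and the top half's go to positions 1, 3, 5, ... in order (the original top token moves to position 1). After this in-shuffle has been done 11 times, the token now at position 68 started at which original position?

82

Work backwards from position 68, undoing one in-shuffle at a time:
68 ← 76 ← 80 ← 82 ← 83 ← 41 ← 20 ← 52 ← 68 ← 76 ← 80 ← 82
So the token now at position 68 started at position 82.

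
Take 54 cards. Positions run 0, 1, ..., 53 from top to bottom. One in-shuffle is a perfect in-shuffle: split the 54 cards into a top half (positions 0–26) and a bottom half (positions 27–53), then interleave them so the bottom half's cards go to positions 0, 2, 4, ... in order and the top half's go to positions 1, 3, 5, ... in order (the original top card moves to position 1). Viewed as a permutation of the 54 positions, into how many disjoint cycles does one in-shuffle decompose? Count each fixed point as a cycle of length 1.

Trace each unvisited position around until it returns:
(0 1 3 7 15 31 ... len 20) (2 5 11 23 47 40 ... len 20) (4 9 19 39 24 49 44 34 14 29) (10 21 43 32)
4 cycles in total.

4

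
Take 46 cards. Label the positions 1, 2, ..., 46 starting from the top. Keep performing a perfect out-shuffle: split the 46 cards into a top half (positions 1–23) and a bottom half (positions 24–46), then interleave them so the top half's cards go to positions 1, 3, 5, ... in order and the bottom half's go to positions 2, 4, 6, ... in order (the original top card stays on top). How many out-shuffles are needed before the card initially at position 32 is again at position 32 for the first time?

Follow position 32 under repeated out-shuffles:
32 → 18 → 35 → 24 → 2 → 3 → 5 → 9 → 17 → 33 → 20 → 39 → 32
It first returns after 12 out-shuffles.

12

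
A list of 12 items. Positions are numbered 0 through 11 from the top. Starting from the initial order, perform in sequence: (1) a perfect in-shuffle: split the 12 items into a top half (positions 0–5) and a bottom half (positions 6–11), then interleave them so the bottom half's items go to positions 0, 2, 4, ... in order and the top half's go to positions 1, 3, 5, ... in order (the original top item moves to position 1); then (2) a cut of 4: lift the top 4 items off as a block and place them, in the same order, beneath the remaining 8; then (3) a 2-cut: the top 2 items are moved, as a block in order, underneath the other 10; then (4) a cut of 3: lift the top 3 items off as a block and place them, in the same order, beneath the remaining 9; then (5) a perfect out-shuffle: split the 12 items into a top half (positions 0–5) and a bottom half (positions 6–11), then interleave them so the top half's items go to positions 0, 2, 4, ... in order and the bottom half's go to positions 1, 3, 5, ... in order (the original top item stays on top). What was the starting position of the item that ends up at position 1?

1

Undo the operations in reverse order, starting from position 1:
  undo op 5 (out-shuffle, from bottom half): 1 ← 6
  undo op 4 (cut 3): 6 ← 9
  undo op 3 (cut 2): 9 ← 11
  undo op 2 (cut 4): 11 ← 3
  undo op 1 (in-shuffle, from top half): 3 ← 1
So the item at position 1 came from original position 1.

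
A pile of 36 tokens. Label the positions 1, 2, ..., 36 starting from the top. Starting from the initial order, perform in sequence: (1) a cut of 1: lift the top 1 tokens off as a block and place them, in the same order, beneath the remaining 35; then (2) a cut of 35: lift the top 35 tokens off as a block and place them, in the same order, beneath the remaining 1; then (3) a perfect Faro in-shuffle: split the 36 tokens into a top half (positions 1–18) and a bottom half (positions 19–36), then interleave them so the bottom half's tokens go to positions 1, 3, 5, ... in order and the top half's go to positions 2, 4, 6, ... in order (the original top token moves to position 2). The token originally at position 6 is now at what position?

Track the token from position 6 forward through each operation:
  after op 1 (cut 1): 6 → 5
  after op 2 (cut 35): 5 → 6
  after op 3 (in-shuffle): 6 → 12

12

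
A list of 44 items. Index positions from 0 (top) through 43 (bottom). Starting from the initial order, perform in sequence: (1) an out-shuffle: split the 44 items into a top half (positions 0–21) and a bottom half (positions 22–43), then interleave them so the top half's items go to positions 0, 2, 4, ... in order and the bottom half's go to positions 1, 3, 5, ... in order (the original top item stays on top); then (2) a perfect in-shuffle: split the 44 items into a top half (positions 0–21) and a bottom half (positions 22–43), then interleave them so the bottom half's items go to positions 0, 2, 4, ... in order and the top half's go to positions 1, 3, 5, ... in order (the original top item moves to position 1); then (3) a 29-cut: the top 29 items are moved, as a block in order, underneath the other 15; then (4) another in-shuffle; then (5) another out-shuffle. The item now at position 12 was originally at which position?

35

Undo the operations in reverse order, starting from position 12:
  undo op 5 (out-shuffle, from top half): 12 ← 6
  undo op 4 (in-shuffle, from bottom half): 6 ← 25
  undo op 3 (cut 29): 25 ← 10
  undo op 2 (in-shuffle, from bottom half): 10 ← 27
  undo op 1 (out-shuffle, from bottom half): 27 ← 35
So the item at position 12 came from original position 35.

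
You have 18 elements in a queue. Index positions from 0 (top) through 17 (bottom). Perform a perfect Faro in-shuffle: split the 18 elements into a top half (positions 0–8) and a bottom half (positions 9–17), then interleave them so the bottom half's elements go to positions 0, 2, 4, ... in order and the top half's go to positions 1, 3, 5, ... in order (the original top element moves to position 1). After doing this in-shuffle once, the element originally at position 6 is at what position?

13

Track the element's position through each in-shuffle:
6 → 13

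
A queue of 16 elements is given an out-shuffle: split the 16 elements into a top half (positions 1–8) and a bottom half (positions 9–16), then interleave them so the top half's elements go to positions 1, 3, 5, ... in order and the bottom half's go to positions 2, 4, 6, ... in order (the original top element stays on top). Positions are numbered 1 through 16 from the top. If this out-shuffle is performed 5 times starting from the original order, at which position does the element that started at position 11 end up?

6

Track the element's position through each out-shuffle:
11 → 6 → 11 → 6 → 11 → 6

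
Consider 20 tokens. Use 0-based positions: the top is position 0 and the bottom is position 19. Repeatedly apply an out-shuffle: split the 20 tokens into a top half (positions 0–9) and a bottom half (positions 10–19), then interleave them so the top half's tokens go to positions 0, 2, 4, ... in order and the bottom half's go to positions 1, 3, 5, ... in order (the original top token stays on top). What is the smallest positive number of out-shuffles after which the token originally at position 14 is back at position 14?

Follow position 14 under repeated out-shuffles:
14 → 9 → 18 → 17 → 15 → 11 → 3 → 6 → 12 → 5 → 10 → 1 → 2 → 4 → 8 → 16 → 13 → 7 → 14
It first returns after 18 out-shuffles.

18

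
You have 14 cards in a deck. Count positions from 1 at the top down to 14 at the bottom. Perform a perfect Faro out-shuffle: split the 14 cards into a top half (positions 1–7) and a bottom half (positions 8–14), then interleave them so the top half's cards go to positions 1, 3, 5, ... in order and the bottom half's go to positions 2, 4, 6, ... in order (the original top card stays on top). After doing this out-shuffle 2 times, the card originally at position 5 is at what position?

4

Track the card's position through each out-shuffle:
5 → 9 → 4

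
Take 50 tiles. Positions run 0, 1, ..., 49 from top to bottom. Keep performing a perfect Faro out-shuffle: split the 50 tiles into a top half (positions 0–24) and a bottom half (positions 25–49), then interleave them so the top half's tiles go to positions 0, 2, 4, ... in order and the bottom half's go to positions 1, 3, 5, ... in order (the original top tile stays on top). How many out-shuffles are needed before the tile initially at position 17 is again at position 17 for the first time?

Follow position 17 under repeated out-shuffles:
17 → 34 → 19 → 38 → 27 → 5 → 10 → 20 → ... → 17 (length 21)
It first returns after 21 out-shuffles.

21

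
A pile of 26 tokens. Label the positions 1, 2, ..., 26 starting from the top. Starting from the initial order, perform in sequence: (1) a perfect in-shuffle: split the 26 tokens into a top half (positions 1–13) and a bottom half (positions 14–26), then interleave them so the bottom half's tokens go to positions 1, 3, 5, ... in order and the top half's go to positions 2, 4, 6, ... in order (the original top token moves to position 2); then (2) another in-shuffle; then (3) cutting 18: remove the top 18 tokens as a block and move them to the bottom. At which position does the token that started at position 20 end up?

8

Track the token from position 20 forward through each operation:
  after op 1 (in-shuffle): 20 → 13
  after op 2 (in-shuffle): 13 → 26
  after op 3 (cut 18): 26 → 8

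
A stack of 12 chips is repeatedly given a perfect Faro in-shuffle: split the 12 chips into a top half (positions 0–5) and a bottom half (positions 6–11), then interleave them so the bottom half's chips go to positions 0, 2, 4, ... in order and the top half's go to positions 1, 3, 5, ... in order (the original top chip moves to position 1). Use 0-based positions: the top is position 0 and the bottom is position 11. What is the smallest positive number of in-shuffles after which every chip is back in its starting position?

12

The in-shuffle permutes the 12 positions with cycle lengths [12].
Every chip is home exactly when every cycle has completed a whole number of laps, i.e. after lcm(12) = 12 in-shuffles.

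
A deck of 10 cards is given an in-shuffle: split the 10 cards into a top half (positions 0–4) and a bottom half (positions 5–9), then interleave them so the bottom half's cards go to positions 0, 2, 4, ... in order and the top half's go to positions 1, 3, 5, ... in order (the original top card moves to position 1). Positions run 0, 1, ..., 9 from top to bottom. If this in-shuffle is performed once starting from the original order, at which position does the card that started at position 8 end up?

6

Track the card's position through each in-shuffle:
8 → 6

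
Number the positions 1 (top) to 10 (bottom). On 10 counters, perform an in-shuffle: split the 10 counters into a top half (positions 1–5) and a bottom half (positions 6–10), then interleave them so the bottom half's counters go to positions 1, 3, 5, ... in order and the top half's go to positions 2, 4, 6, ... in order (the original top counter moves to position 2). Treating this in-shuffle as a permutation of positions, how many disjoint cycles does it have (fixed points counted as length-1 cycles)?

Trace each unvisited position around until it returns:
(1 2 4 8 5 10 9 7 3 6)
1 cycle in total.

1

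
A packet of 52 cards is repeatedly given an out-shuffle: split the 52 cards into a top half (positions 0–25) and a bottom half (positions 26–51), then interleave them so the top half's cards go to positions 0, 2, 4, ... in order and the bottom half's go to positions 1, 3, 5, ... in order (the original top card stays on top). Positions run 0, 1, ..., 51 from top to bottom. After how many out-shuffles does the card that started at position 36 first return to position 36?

8

Follow position 36 under repeated out-shuffles:
36 → 21 → 42 → 33 → 15 → 30 → 9 → 18 → 36
It first returns after 8 out-shuffles.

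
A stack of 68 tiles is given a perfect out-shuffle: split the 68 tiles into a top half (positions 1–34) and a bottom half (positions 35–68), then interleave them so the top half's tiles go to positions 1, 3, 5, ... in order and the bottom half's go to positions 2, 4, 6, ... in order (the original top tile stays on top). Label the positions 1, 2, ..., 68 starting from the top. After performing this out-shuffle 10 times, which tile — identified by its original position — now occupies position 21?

62

Work backwards from position 21, undoing one out-shuffle at a time:
21 ← 11 ← 6 ← 37 ← 19 ← 10 ← 39 ← 20 ← 44 ← 56 ← 62
So the tile now at position 21 started at position 62.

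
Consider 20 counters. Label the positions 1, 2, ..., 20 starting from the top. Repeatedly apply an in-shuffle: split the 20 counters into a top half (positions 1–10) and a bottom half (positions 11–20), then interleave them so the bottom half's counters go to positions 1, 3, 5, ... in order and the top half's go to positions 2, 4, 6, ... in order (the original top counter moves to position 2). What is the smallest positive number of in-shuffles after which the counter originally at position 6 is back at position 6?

3

Follow position 6 under repeated in-shuffles:
6 → 12 → 3 → 6
It first returns after 3 in-shuffles.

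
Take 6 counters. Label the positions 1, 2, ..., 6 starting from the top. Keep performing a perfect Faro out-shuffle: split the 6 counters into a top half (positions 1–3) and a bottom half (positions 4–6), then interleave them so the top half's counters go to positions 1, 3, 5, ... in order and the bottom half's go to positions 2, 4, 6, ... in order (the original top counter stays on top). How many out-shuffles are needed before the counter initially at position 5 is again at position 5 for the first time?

4

Follow position 5 under repeated out-shuffles:
5 → 4 → 2 → 3 → 5
It first returns after 4 out-shuffles.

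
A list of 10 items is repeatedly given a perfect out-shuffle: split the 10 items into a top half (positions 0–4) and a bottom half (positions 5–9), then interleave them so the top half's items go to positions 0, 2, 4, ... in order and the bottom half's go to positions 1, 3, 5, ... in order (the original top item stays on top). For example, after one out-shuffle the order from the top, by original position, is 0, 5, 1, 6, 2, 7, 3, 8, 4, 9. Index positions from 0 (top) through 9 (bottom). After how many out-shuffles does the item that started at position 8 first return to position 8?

Follow position 8 under repeated out-shuffles:
8 → 7 → 5 → 1 → 2 → 4 → 8
It first returns after 6 out-shuffles.

6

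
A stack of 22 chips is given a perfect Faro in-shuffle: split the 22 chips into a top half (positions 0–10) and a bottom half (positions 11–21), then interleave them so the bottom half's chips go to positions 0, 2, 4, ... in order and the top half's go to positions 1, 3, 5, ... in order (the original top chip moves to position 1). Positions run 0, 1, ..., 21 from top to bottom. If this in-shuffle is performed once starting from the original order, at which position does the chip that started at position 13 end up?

4

Track the chip's position through each in-shuffle:
13 → 4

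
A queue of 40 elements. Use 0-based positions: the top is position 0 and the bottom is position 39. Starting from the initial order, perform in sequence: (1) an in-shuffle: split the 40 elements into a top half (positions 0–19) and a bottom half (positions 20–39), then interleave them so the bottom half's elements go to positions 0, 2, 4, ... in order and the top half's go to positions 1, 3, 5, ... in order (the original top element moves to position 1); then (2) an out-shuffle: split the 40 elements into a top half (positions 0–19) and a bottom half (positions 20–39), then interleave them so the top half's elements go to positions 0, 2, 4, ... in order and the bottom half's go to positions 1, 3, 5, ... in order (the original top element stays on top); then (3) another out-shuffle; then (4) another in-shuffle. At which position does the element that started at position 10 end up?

Track the element from position 10 forward through each operation:
  after op 1 (in-shuffle): 10 → 21
  after op 2 (out-shuffle): 21 → 3
  after op 3 (out-shuffle): 3 → 6
  after op 4 (in-shuffle): 6 → 13

13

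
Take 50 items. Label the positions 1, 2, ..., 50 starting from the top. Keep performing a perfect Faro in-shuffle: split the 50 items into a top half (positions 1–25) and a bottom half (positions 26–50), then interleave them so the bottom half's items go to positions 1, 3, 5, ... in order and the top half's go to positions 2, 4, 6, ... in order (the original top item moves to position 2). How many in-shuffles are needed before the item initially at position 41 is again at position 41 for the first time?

Follow position 41 under repeated in-shuffles:
41 → 31 → 11 → 22 → 44 → 37 → 23 → 46 → 41
It first returns after 8 in-shuffles.

8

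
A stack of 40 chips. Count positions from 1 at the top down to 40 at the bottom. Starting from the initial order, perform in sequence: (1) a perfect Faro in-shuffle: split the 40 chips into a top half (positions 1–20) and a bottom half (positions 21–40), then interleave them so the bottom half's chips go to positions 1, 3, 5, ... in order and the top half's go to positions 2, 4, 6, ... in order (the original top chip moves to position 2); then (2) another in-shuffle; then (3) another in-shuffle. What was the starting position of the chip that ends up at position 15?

Undo the operations in reverse order, starting from position 15:
  undo op 3 (in-shuffle, from bottom half): 15 ← 28
  undo op 2 (in-shuffle, from top half): 28 ← 14
  undo op 1 (in-shuffle, from top half): 14 ← 7
So the chip at position 15 came from original position 7.

7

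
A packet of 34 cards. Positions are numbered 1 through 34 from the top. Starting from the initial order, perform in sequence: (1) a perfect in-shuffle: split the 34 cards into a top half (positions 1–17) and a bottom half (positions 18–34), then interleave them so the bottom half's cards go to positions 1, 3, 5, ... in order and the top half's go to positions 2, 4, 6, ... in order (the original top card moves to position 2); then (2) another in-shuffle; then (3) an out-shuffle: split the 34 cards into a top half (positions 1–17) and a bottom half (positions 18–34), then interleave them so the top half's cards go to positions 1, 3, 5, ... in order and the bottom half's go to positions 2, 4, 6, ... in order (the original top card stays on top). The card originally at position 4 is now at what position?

Track the card from position 4 forward through each operation:
  after op 1 (in-shuffle): 4 → 8
  after op 2 (in-shuffle): 8 → 16
  after op 3 (out-shuffle): 16 → 31

31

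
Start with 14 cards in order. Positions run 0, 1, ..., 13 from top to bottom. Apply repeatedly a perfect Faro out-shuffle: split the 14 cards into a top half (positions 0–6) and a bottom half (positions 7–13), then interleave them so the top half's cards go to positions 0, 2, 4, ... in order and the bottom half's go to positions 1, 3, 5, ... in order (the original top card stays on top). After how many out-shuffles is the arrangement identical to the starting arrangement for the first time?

The out-shuffle permutes the 14 positions with cycle lengths [1, 1, 12].
Every card is home exactly when every cycle has completed a whole number of laps, i.e. after lcm(1, 12) = 12 out-shuffles.

12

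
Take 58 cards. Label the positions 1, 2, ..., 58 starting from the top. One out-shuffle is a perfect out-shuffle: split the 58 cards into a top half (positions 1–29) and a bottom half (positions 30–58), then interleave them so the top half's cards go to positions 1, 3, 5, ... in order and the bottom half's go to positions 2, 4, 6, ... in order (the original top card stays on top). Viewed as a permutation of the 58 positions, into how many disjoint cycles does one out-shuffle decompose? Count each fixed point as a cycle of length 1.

Trace each unvisited position around until it returns:
(1) (2 3 5 9 17 33 ... len 18) (4 7 13 25 49 40 ... len 18) (6 11 21 41 24 47 ... len 18) (20 39) (58)
6 cycles in total.

6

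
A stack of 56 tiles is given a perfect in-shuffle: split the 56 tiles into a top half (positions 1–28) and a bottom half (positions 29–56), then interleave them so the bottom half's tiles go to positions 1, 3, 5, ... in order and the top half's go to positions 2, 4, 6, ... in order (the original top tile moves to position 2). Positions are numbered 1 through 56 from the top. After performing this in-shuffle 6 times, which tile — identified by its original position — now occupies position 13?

10

Work backwards from position 13, undoing one in-shuffle at a time:
13 ← 35 ← 46 ← 23 ← 40 ← 20 ← 10
So the tile now at position 13 started at position 10.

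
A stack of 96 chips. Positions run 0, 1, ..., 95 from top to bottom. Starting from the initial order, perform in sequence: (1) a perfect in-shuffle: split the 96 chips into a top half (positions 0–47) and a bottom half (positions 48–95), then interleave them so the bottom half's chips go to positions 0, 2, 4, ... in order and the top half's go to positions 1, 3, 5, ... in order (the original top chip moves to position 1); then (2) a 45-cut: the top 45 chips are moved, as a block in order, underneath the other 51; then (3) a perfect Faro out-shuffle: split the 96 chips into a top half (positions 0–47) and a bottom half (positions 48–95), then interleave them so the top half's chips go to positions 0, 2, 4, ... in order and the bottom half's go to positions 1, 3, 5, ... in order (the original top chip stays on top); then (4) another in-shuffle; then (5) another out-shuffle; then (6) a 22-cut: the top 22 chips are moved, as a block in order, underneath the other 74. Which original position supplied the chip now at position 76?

22

Undo the operations in reverse order, starting from position 76:
  undo op 6 (cut 22): 76 ← 2
  undo op 5 (out-shuffle, from top half): 2 ← 1
  undo op 4 (in-shuffle, from top half): 1 ← 0
  undo op 3 (out-shuffle, from top half): 0 ← 0
  undo op 2 (cut 45): 0 ← 45
  undo op 1 (in-shuffle, from top half): 45 ← 22
So the chip at position 76 came from original position 22.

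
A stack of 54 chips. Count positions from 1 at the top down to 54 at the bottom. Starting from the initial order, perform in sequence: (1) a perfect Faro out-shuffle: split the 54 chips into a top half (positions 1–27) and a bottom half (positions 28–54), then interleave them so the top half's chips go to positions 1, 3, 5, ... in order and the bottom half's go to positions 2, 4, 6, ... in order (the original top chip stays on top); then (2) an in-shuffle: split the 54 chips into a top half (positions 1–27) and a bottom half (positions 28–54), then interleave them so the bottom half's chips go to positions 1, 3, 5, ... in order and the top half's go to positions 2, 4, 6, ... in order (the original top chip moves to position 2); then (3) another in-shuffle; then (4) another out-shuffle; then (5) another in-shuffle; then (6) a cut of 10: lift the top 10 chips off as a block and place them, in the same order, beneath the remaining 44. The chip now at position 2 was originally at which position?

Undo the operations in reverse order, starting from position 2:
  undo op 6 (cut 10): 2 ← 12
  undo op 5 (in-shuffle, from top half): 12 ← 6
  undo op 4 (out-shuffle, from bottom half): 6 ← 30
  undo op 3 (in-shuffle, from top half): 30 ← 15
  undo op 2 (in-shuffle, from bottom half): 15 ← 35
  undo op 1 (out-shuffle, from top half): 35 ← 18
So the chip at position 2 came from original position 18.

18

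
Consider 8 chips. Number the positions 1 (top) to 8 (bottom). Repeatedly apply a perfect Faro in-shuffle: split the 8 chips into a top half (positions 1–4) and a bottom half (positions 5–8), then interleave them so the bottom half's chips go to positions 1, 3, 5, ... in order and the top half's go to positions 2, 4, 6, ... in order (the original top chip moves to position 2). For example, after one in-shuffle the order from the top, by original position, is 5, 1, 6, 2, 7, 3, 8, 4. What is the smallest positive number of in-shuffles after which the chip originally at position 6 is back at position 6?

2

Follow position 6 under repeated in-shuffles:
6 → 3 → 6
It first returns after 2 in-shuffles.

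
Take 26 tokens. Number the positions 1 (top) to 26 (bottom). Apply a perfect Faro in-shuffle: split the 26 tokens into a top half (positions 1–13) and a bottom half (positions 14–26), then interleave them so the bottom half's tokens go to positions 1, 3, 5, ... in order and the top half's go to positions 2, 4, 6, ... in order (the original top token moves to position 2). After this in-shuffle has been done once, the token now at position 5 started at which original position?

16

Work backwards from position 5, undoing one in-shuffle at a time:
5 ← 16
So the token now at position 5 started at position 16.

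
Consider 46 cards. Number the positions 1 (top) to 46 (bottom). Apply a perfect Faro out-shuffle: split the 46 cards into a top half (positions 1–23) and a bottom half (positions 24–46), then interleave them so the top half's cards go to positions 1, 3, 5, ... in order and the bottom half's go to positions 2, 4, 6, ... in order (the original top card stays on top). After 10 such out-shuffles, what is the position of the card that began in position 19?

Track the card's position through each out-shuffle:
19 → 37 → 28 → 10 → 19 → 37 → 28 → 10 → 19 → 37 → 28

28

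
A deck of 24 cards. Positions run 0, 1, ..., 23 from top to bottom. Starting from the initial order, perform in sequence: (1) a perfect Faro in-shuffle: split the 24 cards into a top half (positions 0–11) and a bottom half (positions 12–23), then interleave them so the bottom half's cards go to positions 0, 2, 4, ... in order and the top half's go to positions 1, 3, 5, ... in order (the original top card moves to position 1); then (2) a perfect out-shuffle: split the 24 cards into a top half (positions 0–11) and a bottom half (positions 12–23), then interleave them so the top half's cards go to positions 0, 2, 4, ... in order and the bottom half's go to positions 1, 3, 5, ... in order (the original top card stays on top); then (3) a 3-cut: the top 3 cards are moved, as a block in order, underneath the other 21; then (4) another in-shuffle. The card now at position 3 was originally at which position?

13

Undo the operations in reverse order, starting from position 3:
  undo op 4 (in-shuffle, from top half): 3 ← 1
  undo op 3 (cut 3): 1 ← 4
  undo op 2 (out-shuffle, from top half): 4 ← 2
  undo op 1 (in-shuffle, from bottom half): 2 ← 13
So the card at position 3 came from original position 13.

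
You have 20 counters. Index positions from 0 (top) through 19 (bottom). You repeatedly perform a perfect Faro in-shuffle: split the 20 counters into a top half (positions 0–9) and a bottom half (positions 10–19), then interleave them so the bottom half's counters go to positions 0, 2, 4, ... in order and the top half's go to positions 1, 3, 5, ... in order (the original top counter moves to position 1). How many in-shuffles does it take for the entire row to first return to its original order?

6

The in-shuffle permutes the 20 positions with cycle lengths [2, 3, 3, 6, 6].
Every counter is home exactly when every cycle has completed a whole number of laps, i.e. after lcm(2, 3, 6) = 6 in-shuffles.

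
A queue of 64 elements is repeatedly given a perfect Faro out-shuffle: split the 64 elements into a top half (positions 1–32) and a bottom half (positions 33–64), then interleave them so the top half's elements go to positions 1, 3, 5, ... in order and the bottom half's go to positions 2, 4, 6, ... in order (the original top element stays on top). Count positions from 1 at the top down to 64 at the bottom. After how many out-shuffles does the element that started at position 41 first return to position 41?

6

Follow position 41 under repeated out-shuffles:
41 → 18 → 35 → 6 → 11 → 21 → 41
It first returns after 6 out-shuffles.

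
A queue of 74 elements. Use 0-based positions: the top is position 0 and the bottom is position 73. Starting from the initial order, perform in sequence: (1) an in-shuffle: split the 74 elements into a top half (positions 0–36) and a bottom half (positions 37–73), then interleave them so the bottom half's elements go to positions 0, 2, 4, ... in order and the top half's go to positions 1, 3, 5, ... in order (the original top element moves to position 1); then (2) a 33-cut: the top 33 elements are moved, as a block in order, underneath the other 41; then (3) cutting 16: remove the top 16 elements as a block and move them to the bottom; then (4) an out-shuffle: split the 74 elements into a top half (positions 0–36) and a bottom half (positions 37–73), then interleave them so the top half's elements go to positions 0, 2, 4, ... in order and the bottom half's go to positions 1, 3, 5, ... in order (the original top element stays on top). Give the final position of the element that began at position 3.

Track the element from position 3 forward through each operation:
  after op 1 (in-shuffle): 3 → 7
  after op 2 (cut 33): 7 → 48
  after op 3 (cut 16): 48 → 32
  after op 4 (out-shuffle): 32 → 64

64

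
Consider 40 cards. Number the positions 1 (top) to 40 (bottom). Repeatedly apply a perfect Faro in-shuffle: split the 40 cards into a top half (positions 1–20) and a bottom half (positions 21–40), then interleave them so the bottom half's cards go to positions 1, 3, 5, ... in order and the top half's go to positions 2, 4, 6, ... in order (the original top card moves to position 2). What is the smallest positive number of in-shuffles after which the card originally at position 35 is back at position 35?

Follow position 35 under repeated in-shuffles:
35 → 29 → 17 → 34 → 27 → 13 → 26 → 11 → 22 → 3 → 6 → 12 → 24 → 7 → 14 → 28 → 15 → 30 → 19 → 38 → 35
It first returns after 20 in-shuffles.

20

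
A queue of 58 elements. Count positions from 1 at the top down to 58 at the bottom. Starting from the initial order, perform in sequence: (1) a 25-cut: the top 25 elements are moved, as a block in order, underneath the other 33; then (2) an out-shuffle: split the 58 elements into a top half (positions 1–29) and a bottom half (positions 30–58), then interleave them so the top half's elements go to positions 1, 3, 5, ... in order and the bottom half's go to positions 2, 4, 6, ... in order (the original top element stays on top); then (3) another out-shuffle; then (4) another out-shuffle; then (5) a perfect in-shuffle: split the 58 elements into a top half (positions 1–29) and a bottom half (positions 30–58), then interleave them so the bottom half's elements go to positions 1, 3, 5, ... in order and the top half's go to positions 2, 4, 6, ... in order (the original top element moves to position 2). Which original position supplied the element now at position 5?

37

Undo the operations in reverse order, starting from position 5:
  undo op 5 (in-shuffle, from bottom half): 5 ← 32
  undo op 4 (out-shuffle, from bottom half): 32 ← 45
  undo op 3 (out-shuffle, from top half): 45 ← 23
  undo op 2 (out-shuffle, from top half): 23 ← 12
  undo op 1 (cut 25): 12 ← 37
So the element at position 5 came from original position 37.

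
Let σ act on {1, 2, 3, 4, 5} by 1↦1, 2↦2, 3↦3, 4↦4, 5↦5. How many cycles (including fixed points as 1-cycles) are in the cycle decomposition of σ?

Cycle decomposition: (1) (2) (3) (4) (5).
5 cycles.

5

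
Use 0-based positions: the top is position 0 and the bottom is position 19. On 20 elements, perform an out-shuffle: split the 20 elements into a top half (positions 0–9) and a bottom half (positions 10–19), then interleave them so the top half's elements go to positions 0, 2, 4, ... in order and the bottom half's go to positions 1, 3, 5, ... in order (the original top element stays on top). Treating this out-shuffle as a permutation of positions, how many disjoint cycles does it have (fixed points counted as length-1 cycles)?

3

Trace each unvisited position around until it returns:
(0) (1 2 4 8 16 13 ... len 18) (19)
3 cycles in total.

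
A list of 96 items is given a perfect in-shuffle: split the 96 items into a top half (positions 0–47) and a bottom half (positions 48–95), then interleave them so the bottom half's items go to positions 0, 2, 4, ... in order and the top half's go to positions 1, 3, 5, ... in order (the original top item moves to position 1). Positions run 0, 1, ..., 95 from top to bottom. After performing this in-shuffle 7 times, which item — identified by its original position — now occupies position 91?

27

Work backwards from position 91, undoing one in-shuffle at a time:
91 ← 45 ← 22 ← 59 ← 29 ← 14 ← 55 ← 27
So the item now at position 91 started at position 27.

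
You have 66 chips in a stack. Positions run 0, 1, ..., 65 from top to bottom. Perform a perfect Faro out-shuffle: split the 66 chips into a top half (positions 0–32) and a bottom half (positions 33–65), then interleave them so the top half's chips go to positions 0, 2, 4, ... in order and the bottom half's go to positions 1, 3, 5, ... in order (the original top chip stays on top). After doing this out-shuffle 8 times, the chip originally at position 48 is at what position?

3

Track the chip's position through each out-shuffle:
48 → 31 → 62 → 59 → 53 → 41 → 17 → 34 → 3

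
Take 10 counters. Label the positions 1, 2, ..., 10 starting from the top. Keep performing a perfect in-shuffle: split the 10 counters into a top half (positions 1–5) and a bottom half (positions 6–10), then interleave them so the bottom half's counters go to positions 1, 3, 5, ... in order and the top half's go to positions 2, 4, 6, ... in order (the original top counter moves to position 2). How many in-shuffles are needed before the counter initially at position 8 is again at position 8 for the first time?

10

Follow position 8 under repeated in-shuffles:
8 → 5 → 10 → 9 → 7 → 3 → 6 → 1 → 2 → 4 → 8
It first returns after 10 in-shuffles.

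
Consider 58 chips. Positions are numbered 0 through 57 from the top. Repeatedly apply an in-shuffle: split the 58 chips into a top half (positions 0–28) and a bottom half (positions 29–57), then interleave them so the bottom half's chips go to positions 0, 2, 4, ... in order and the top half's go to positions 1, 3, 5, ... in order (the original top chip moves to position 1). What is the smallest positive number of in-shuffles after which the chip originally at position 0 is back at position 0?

Follow position 0 under repeated in-shuffles:
0 → 1 → 3 → 7 → 15 → 31 → 4 → 9 → ... → 0 (length 58)
It first returns after 58 in-shuffles.

58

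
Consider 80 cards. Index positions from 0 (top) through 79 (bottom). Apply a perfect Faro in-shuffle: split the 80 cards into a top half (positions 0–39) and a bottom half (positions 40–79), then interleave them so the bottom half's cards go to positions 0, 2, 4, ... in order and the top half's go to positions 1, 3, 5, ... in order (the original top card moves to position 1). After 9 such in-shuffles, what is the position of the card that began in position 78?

28

Track the card's position through each in-shuffle:
78 → 76 → 72 → 64 → 48 → 16 → 33 → 67 → 54 → 28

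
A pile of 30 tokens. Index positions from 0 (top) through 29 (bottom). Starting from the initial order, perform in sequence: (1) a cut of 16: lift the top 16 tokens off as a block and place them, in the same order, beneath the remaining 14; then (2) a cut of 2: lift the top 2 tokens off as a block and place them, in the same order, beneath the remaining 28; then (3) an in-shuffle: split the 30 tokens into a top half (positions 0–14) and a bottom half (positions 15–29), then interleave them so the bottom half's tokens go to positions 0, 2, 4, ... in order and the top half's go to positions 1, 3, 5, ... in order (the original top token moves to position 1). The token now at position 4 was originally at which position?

Undo the operations in reverse order, starting from position 4:
  undo op 3 (in-shuffle, from bottom half): 4 ← 17
  undo op 2 (cut 2): 17 ← 19
  undo op 1 (cut 16): 19 ← 5
So the token at position 4 came from original position 5.

5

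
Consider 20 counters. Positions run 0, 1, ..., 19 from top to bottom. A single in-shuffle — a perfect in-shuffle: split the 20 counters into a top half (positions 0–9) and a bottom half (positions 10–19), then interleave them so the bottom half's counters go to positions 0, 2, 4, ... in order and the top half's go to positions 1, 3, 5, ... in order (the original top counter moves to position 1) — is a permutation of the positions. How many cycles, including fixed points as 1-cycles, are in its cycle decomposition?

Trace each unvisited position around until it returns:
(0 1 3 7 15 10) (2 5 11) (4 9 19 18 16 12) (6 13) (8 17 14)
5 cycles in total.

5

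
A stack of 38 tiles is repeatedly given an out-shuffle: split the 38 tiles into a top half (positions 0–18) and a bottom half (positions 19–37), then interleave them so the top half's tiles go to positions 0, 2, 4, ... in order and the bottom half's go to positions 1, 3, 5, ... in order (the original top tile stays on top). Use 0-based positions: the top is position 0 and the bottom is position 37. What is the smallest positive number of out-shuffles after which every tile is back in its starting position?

36

The out-shuffle permutes the 38 positions with cycle lengths [1, 1, 36].
Every tile is home exactly when every cycle has completed a whole number of laps, i.e. after lcm(1, 36) = 36 out-shuffles.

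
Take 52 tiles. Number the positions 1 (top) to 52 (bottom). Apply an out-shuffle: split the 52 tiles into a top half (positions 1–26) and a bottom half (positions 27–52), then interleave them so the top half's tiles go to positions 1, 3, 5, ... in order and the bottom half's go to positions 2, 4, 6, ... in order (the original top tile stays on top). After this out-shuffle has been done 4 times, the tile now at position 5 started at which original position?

Work backwards from position 5, undoing one out-shuffle at a time:
5 ← 3 ← 2 ← 27 ← 14
So the tile now at position 5 started at position 14.

14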